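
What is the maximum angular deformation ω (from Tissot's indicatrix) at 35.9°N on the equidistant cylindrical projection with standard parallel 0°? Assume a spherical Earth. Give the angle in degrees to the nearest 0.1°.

12.0°

In the plate carrée (x = Rλ, y = Rφ), meridians are true-scale (h = 1) and parallels are stretched by k = sec φ.
At 35.9°: h = 1.000, k = 1.235; principal scales a = 1.235, b = 1.000.
sin(ω/2) = (a − b)/(a + b) = 0.2345/2.235 = 0.1049, so ω = 2 arcsin(0.1049) ≈ 12.0°.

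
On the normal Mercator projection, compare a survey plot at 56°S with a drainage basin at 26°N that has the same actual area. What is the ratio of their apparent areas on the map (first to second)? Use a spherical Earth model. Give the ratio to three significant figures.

Mercator is conformal with k = sec φ, so areal scale = k² = sec²φ.
At 56°: sec²(56°) = 1/0.5592² = 3.198.
At 26°: sec²(26°) = 1/0.8988² = 1.238.
Ratio = 3.198/1.238 = cos²(26°)/cos²(56°) ≈ 2.58.

2.58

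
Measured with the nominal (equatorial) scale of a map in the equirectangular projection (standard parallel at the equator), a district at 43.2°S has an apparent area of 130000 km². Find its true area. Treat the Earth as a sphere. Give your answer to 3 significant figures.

For the equirectangular projection with φ₀ = 0 (plate carrée), h = 1 along meridians and k = sec φ along parallels.
Areal scale = h·k = 1 × sec φ; at 43.2°, h = 1.000, k = 1.372, so h·k = 1.372.
True area = apparent / (areal scale) = 130000 / 1.372 ≈ 94800 km².

94800 km²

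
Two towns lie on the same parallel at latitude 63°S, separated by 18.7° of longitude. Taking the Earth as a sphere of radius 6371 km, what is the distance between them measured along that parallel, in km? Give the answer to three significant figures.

Arc length along a parallel = R cos φ · Δλ (with Δλ in radians).
= 6371 × cos 63° × (18.7° × π/180) = 6371 × 0.4540 × 0.3264 ≈ 944 km.

944 km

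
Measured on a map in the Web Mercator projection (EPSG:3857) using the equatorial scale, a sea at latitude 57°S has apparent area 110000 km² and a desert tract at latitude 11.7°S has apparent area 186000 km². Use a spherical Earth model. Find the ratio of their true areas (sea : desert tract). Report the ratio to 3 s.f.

Mercator's areal exaggeration is sec²φ; hence true area = (apparent area) · cos²φ.
True area of sea: 110000 × cos²(57°) = 110000 × 0.2966 = 32630 km².
True area of desert tract: 186000 × cos²(11.7°) = 186000 × 0.9589 = 178400 km².
Ratio = 32630 / 178400 ≈ 0.183.

0.183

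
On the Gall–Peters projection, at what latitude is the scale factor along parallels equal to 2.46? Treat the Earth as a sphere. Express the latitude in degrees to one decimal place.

Gall–Peters is a cylindrical equal-area projection with standard parallels at ±45°. Cylindrical equal-area (φ₀ = 45°): h = cos φ / cos 45° along meridians, k = cos 45° / cos φ along parallels; h·k = 1.
k = cos φ₀ / cos φ = 2.46  ⇒  cos φ = cos 45° / 2.46 = 0.2874.
φ = arccos(0.2874) ≈ 73.3°.

73.3°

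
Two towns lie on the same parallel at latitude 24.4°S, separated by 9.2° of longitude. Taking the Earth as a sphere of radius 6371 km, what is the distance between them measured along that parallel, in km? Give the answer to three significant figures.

Arc length along a parallel = R cos φ · Δλ (with Δλ in radians).
= 6371 × cos 24.4° × (9.2° × π/180) = 6371 × 0.9107 × 0.1606 ≈ 932 km.

932 km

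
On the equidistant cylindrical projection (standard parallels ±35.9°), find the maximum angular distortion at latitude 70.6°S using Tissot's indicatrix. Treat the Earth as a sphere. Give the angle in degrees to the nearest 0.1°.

The equidistant cylindrical projection with φ₀ = 35.9° has h = 1 (meridians true) and k = cos φ₀ / cos φ along parallels.
At 70.6°: h = 1.000, k = 2.439; principal scales a = 2.439, b = 1.000.
sin(ω/2) = (a − b)/(a + b) = 1.439/3.439 = 0.4184, so ω = 2 arcsin(0.4184) ≈ 49.5°.

49.5°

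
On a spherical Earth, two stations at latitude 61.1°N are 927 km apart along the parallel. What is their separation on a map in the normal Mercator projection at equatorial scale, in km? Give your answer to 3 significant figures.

The Mercator projection is conformal; its linear scale factor is the same in every direction and equals sec φ = 1/cos φ.
Along the parallel, k = sec 61.1° = 1/0.4833 = 2.069.
Map distance = 927 × 2.069 ≈ 1920 km.

1920 km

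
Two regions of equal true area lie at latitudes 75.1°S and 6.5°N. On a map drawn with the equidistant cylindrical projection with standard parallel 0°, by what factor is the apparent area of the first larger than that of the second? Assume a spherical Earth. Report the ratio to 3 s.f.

3.86

Plate carrée maps x = Rλ, y = Rφ. The meridian scale is h = 1 and the parallel scale is k = 1/cos φ = sec φ.
Areal scale at 75.1°: h·k = 1.000 × 3.889 = 3.889.
Areal scale at 6.5°: h·k = 1.000 × 1.006 = 1.006.
Ratio = 3.889/1.006 ≈ 3.86.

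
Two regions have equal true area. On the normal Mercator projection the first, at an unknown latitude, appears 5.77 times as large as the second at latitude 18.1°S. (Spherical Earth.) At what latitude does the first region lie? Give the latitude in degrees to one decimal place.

Mercator areal scale is sec²φ, so apparent-area ratio = sec²φ₁ / sec²φ₂ = cos²φ₂ / cos²φ₁.
cos²φ₂ / cos²φ₁ = 5.77  ⇒  cos φ₁ = cos 18.1° / √5.77 = 0.9505/2.402 = 0.3957.
φ₁ = arccos(0.3957) ≈ 66.7°.

66.7°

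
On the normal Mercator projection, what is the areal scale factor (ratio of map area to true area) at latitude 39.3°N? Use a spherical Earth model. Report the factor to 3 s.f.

1.67

Mercator is conformal, so the point scale is isotropic: h = k = sec φ = 1/cos φ.
Areal scale = k² = sec²φ = 1/cos²(39.3°) = 1/0.7738² = 1.670.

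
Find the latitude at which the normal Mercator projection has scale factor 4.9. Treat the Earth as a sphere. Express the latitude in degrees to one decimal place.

Mercator scale is k = sec φ = 1/cos φ.
1/cos φ = 4.9  ⇒  cos φ = 0.2041  ⇒  φ = arccos(0.2041) ≈ 78.2°.

78.2°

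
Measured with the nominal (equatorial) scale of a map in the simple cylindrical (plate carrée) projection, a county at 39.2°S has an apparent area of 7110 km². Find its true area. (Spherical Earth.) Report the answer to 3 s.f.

5510 km²

In the plate carrée (x = Rλ, y = Rφ), meridians are true-scale (h = 1) and parallels are stretched by k = sec φ.
Areal scale = h·k = 1 × sec φ; at 39.2°, h = 1.000, k = 1.290, so h·k = 1.290.
True area = apparent / (areal scale) = 7110 / 1.290 ≈ 5510 km².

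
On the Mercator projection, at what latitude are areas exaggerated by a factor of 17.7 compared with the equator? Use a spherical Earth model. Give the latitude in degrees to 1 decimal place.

76.2°

Mercator areal scale is sec²φ.
sec²φ = 17.7  ⇒  cos²φ = 0.05650  ⇒  cos φ = 0.2377.
φ = arccos(0.2377) ≈ 76.2°.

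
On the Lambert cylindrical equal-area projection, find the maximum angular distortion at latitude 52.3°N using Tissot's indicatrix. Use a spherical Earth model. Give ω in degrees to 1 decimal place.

54.2°

The Lambert cylindrical equal-area projection is the cylindrical equal-area projection with its standard parallel at the equator (φ₀ = 0). For cylindrical equal-area with standard parallel φ₀, h = cos φ / cos φ₀ and k = cos φ₀ / cos φ, so h·k = 1.
At 52.3°: h = 0.6115, k = 1.635; principal scales a = 1.635, b = 0.6115.
sin(ω/2) = (a − b)/(a + b) = 1.024/2.247 = 0.4556, so ω = 2 arcsin(0.4556) ≈ 54.2°.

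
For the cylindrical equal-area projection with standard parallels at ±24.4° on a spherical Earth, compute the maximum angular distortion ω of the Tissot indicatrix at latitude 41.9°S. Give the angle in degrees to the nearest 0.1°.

Cylindrical equal-area (φ₀ = 24.4°): h = cos φ / cos 24.4° along meridians, k = cos 24.4° / cos φ along parallels; h·k = 1.
At 41.9°: h = 0.8173, k = 1.224; principal scales a = 1.224, b = 0.8173.
sin(ω/2) = (a − b)/(a + b) = 0.4062/2.041 = 0.1990, so ω = 2 arcsin(0.1990) ≈ 23.0°.

23.0°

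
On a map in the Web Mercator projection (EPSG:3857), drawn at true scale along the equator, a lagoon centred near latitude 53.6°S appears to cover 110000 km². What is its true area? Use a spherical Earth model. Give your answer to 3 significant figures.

For Mercator, h = k = sec φ (a conformal cylindrical projection has a single point scale, 1/cos φ).
Areal scale = k² = sec²φ = 1/cos²(53.6°) = 1/0.5934² = 2.840.
True area = apparent / (areal scale) = 110000 / 2.840 ≈ 38700 km².

38700 km²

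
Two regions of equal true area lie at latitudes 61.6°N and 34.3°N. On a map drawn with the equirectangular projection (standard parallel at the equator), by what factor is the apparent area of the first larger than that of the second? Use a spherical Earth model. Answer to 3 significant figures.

In the plate carrée (x = Rλ, y = Rφ), meridians are true-scale (h = 1) and parallels are stretched by k = sec φ.
Areal scale at 61.6°: h·k = 1.000 × 2.103 = 2.103.
Areal scale at 34.3°: h·k = 1.000 × 1.211 = 1.211.
Ratio = 2.103/1.211 ≈ 1.74.

1.74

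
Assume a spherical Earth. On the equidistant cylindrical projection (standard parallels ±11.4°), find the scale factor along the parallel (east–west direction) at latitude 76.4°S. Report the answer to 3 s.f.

With standard parallel φ₀ = 11.4°, the equirectangular projection gives x = Rλ cos φ₀, y = Rφ, so h = 1 and k = cos 11.4° / cos φ.
k = cos 11.4° / cos 76.4° = 0.9803/0.2351 = 4.169.

4.17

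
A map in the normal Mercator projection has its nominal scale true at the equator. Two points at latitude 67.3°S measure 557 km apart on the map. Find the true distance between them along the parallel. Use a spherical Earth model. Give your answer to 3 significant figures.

215 km

The Mercator projection is conformal; its linear scale factor is the same in every direction and equals sec φ = 1/cos φ.
Along the parallel at 67.3°, map distances are exaggerated by k = sec 67.3° = 2.591.
True distance = 557 / 2.591 = 557 × cos 67.3° ≈ 215 km.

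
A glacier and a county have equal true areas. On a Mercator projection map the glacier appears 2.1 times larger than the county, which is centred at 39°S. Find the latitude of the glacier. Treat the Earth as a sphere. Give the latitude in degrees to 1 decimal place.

57.6°

On Mercator, (apparent₁)/(apparent₂) = sec²φ₁ / sec²φ₂ when true areas are equal.
cos²φ₂ / cos²φ₁ = 2.1  ⇒  cos φ₁ = cos 39° / √2.1 = 0.7771/1.449 = 0.5363.
φ₁ = arccos(0.5363) ≈ 57.6°.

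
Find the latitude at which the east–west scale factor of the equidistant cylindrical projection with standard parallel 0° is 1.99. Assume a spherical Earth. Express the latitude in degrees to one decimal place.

Plate carrée: h = 1, k = sec φ along parallels.
sec φ = 1.99  ⇒  cos φ = 0.5025  ⇒  φ ≈ 59.8°.

59.8°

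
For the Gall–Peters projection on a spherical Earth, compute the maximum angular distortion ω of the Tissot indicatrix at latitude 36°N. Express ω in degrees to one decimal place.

15.4°

Gall–Peters is a cylindrical equal-area projection with standard parallels at ±45°. A cylindrical equal-area projection with standard parallel φ₀ has meridian scale h = cos φ / cos φ₀ and parallel scale k = cos φ₀ / cos φ (so areas are preserved, h·k = 1).
At 36°: h = 1.144, k = 0.8740; principal scales a = 1.144, b = 0.8740.
sin(ω/2) = (a − b)/(a + b) = 0.2701/2.018 = 0.1338, so ω = 2 arcsin(0.1338) ≈ 15.4°.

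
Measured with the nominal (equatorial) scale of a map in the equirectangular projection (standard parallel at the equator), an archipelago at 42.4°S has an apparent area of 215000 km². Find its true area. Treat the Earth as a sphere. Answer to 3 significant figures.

159000 km²

Plate carrée maps x = Rλ, y = Rφ. The meridian scale is h = 1 and the parallel scale is k = 1/cos φ = sec φ.
Areal scale = h·k = 1 × sec φ; at 42.4°, h = 1.000, k = 1.354, so h·k = 1.354.
True area = apparent / (areal scale) = 215000 / 1.354 ≈ 159000 km².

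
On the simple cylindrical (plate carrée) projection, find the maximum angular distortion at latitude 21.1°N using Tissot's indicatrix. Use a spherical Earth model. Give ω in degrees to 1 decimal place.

4.0°

Plate carrée maps x = Rλ, y = Rφ. The meridian scale is h = 1 and the parallel scale is k = 1/cos φ = sec φ.
At 21.1°: h = 1.000, k = 1.072; principal scales a = 1.072, b = 1.000.
sin(ω/2) = (a − b)/(a + b) = 0.07186/2.072 = 0.03469, so ω = 2 arcsin(0.03469) ≈ 4.0°.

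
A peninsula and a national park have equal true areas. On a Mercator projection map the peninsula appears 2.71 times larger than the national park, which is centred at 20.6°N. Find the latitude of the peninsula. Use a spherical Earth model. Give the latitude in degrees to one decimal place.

For equal true areas on Mercator, apparent areas scale as sec²φ, so the ratio is cos²φ₂ / cos²φ₁.
cos²φ₂ / cos²φ₁ = 2.71  ⇒  cos φ₁ = cos 20.6° / √2.71 = 0.9361/1.646 = 0.5686.
φ₁ = arccos(0.5686) ≈ 55.3°.

55.3°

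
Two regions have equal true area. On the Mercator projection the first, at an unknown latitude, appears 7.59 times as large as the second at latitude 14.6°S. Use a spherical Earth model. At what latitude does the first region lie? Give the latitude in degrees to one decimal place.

On Mercator, (apparent₁)/(apparent₂) = sec²φ₁ / sec²φ₂ when true areas are equal.
cos²φ₂ / cos²φ₁ = 7.59  ⇒  cos φ₁ = cos 14.6° / √7.59 = 0.9677/2.755 = 0.3513.
φ₁ = arccos(0.3513) ≈ 69.4°.

69.4°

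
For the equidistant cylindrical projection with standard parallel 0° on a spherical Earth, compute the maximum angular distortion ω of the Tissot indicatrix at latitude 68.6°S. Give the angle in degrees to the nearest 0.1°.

55.5°

Plate carrée maps x = Rλ, y = Rφ. The meridian scale is h = 1 and the parallel scale is k = 1/cos φ = sec φ.
At 68.6°: h = 1.000, k = 2.741; principal scales a = 2.741, b = 1.000.
sin(ω/2) = (a − b)/(a + b) = 1.741/3.741 = 0.4653, so ω = 2 arcsin(0.4653) ≈ 55.5°.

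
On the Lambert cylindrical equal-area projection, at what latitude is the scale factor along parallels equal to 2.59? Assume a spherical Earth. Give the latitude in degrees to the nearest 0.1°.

67.3°

The Lambert cylindrical equal-area projection is the cylindrical equal-area projection with its standard parallel at the equator (φ₀ = 0). For cylindrical equal-area with standard parallel φ₀, h = cos φ / cos φ₀ and k = cos φ₀ / cos φ, so h·k = 1.
k = cos φ₀ / cos φ = 2.59  ⇒  cos φ = cos 0° / 2.59 = 0.3861.
φ = arccos(0.3861) ≈ 67.3°.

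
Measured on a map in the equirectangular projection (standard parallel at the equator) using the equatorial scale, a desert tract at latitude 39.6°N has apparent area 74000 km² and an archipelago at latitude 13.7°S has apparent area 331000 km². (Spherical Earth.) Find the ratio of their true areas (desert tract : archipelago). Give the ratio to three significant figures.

0.177

Plate carrée has h = 1 and k = sec φ, giving areal scale sec φ; true area = (apparent area) · cos φ.
True area of desert tract: 74000 × cos(39.6°) = 74000 × 0.7705 = 57020 km².
True area of archipelago: 331000 × cos(13.7°) = 331000 × 0.9715 = 321600 km².
Ratio = 57020 / 321600 ≈ 0.177.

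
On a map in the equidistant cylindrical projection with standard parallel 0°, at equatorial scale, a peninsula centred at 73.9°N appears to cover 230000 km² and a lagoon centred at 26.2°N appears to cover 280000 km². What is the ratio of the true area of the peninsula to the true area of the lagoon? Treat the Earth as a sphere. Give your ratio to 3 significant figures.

0.254

Plate carrée has h = 1 and k = sec φ, giving areal scale sec φ; true area = (apparent area) · cos φ.
True area of peninsula: 230000 × cos(73.9°) = 230000 × 0.2773 = 63780 km².
True area of lagoon: 280000 × cos(26.2°) = 280000 × 0.8973 = 251200 km².
Ratio = 63780 / 251200 ≈ 0.254.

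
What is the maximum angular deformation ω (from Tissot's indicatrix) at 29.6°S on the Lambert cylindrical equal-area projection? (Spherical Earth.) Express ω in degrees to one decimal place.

The Lambert cylindrical equal-area projection is the cylindrical equal-area projection with its standard parallel at the equator (φ₀ = 0). Cylindrical equal-area (φ₀ = 0°): h = cos φ / cos 0° along meridians, k = cos 0° / cos φ along parallels; h·k = 1.
At 29.6°: h = 0.8695, k = 1.150; principal scales a = 1.150, b = 0.8695.
sin(ω/2) = (a − b)/(a + b) = 0.2806/2.020 = 0.1389, so ω = 2 arcsin(0.1389) ≈ 16.0°.

16.0°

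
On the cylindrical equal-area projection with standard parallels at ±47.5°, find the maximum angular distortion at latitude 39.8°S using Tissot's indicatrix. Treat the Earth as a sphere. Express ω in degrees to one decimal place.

A cylindrical equal-area projection with standard parallel φ₀ has meridian scale h = cos φ / cos φ₀ and parallel scale k = cos φ₀ / cos φ (so areas are preserved, h·k = 1).
At 39.8°: h = 1.137, k = 0.8794; principal scales a = 1.137, b = 0.8794.
sin(ω/2) = (a − b)/(a + b) = 0.2579/2.017 = 0.1279, so ω = 2 arcsin(0.1279) ≈ 14.7°.

14.7°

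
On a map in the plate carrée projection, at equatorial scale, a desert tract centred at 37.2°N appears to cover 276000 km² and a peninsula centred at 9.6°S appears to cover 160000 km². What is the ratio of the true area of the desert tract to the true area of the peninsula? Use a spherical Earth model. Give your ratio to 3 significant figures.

Plate carrée has h = 1 and k = sec φ, giving areal scale sec φ; true area = (apparent area) · cos φ.
True area of desert tract: 276000 × cos(37.2°) = 276000 × 0.7965 = 219800 km².
True area of peninsula: 160000 × cos(9.6°) = 160000 × 0.9860 = 157800 km².
Ratio = 219800 / 157800 ≈ 1.39.

1.39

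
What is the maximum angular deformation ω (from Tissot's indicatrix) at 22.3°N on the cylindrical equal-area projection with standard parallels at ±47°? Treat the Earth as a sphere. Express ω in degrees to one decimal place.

34.4°

For cylindrical equal-area with standard parallel φ₀, h = cos φ / cos φ₀ and k = cos φ₀ / cos φ, so h·k = 1.
At 22.3°: h = 1.357, k = 0.7371; principal scales a = 1.357, b = 0.7371.
sin(ω/2) = (a − b)/(a + b) = 0.6195/2.094 = 0.2959, so ω = 2 arcsin(0.2959) ≈ 34.4°.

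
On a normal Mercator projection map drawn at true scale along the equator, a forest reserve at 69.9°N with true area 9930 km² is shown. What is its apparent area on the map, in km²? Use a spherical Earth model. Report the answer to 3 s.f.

84100 km²

For Mercator, h = k = sec φ (a conformal cylindrical projection has a single point scale, 1/cos φ).
Areal scale = k² = sec²φ = 1/cos²(69.9°) = 1/0.3437² = 8.467.
Apparent area = 9930 × 8.467 ≈ 84100 km².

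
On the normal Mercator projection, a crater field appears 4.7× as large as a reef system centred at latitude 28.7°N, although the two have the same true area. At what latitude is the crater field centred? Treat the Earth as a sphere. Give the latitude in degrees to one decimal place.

On Mercator, (apparent₁)/(apparent₂) = sec²φ₁ / sec²φ₂ when true areas are equal.
cos²φ₂ / cos²φ₁ = 4.7  ⇒  cos φ₁ = cos 28.7° / √4.7 = 0.8771/2.168 = 0.4046.
φ₁ = arccos(0.4046) ≈ 66.1°.

66.1°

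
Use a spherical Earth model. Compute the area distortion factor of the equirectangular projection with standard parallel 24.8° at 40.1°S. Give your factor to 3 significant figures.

1.19

With standard parallel φ₀ = 24.8°, the equirectangular projection gives x = Rλ cos φ₀, y = Rφ, so h = 1 and k = cos 24.8° / cos φ.
Areal scale = h·k = 1 × cos φ₀ / cos φ; at 40.1°, h = 1.000, k = 1.187, so h·k = 1.187.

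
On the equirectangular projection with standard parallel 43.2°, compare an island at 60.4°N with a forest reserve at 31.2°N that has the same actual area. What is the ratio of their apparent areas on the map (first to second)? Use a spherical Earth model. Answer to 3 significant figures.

In the equirectangular projection with standard parallel φ₀ = 43.2° (x = Rλ cos φ₀, y = Rφ), meridians are true-scale (h = 1) and the parallel scale is k = cos φ₀ / cos φ.
Areal scale at 60.4°: h·k = 1.000 × 1.476 = 1.476.
Areal scale at 31.2°: h·k = 1.000 × 0.8522 = 0.8522.
Ratio = 1.476/0.8522 ≈ 1.73.

1.73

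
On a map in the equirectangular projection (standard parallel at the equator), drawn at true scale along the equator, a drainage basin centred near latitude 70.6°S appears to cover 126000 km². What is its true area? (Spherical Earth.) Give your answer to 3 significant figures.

In the plate carrée (x = Rλ, y = Rφ), meridians are true-scale (h = 1) and parallels are stretched by k = sec φ.
Areal scale = h·k = 1 × sec φ; at 70.6°, h = 1.000, k = 3.011, so h·k = 3.011.
True area = apparent / (areal scale) = 126000 / 3.011 ≈ 41900 km².

41900 km²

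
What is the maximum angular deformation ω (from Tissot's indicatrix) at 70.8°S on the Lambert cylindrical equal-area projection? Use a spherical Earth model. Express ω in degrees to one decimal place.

107.2°

The Lambert cylindrical equal-area projection is the cylindrical equal-area projection with its standard parallel at the equator (φ₀ = 0). A cylindrical equal-area projection with standard parallel φ₀ has meridian scale h = cos φ / cos φ₀ and parallel scale k = cos φ₀ / cos φ (so areas are preserved, h·k = 1).
At 70.8°: h = 0.3289, k = 3.041; principal scales a = 3.041, b = 0.3289.
sin(ω/2) = (a − b)/(a + b) = 2.712/3.370 = 0.8048, so ω = 2 arcsin(0.8048) ≈ 107.2°.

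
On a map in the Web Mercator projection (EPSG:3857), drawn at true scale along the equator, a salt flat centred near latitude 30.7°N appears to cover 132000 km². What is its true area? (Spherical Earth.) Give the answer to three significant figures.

For Mercator, h = k = sec φ (a conformal cylindrical projection has a single point scale, 1/cos φ).
Areal scale = k² = sec²φ = 1/cos²(30.7°) = 1/0.8599² = 1.353.
True area = apparent / (areal scale) = 132000 / 1.353 ≈ 97600 km².

97600 km²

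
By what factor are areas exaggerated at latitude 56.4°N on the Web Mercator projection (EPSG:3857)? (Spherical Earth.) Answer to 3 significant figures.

Mercator is conformal, so the point scale is isotropic: h = k = sec φ = 1/cos φ.
Areal scale = k² = sec²φ = 1/cos²(56.4°) = 1/0.5534² = 3.265.

3.27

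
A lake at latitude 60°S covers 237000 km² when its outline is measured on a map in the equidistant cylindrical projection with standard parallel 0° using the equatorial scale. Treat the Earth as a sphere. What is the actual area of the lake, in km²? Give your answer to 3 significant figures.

119000 km²

In the plate carrée (x = Rλ, y = Rφ), meridians are true-scale (h = 1) and parallels are stretched by k = sec φ.
Areal scale = h·k = 1 × sec φ; at 60°, h = 1.000, k = 2.000, so h·k = 2.000.
True area = apparent / (areal scale) = 237000 / 2.000 ≈ 119000 km².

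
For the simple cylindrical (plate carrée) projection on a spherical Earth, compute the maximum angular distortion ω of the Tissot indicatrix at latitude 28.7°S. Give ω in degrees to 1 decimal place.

7.5°

In the plate carrée (x = Rλ, y = Rφ), meridians are true-scale (h = 1) and parallels are stretched by k = sec φ.
At 28.7°: h = 1.000, k = 1.140; principal scales a = 1.140, b = 1.000.
sin(ω/2) = (a − b)/(a + b) = 0.1401/2.140 = 0.06545, so ω = 2 arcsin(0.06545) ≈ 7.5°.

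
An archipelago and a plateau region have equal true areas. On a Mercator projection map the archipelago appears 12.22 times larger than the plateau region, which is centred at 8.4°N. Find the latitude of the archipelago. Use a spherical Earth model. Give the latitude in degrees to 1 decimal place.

73.6°

For equal true areas on Mercator, apparent areas scale as sec²φ, so the ratio is cos²φ₂ / cos²φ₁.
cos²φ₂ / cos²φ₁ = 12.22  ⇒  cos φ₁ = cos 8.4° / √12.22 = 0.9893/3.496 = 0.2830.
φ₁ = arccos(0.2830) ≈ 73.6°.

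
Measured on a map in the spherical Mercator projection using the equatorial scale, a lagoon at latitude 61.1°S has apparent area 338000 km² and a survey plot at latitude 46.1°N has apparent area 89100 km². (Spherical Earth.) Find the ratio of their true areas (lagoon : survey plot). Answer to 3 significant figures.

Mercator's areal exaggeration is sec²φ; hence true area = (apparent area) · cos²φ.
True area of lagoon: 338000 × cos²(61.1°) = 338000 × 0.2336 = 78940 km².
True area of survey plot: 89100 × cos²(46.1°) = 89100 × 0.4808 = 42840 km².
Ratio = 78940 / 42840 ≈ 1.84.

1.84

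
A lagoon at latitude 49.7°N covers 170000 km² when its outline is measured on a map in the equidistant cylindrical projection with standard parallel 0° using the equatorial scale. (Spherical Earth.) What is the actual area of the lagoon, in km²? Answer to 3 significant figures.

Plate carrée maps x = Rλ, y = Rφ. The meridian scale is h = 1 and the parallel scale is k = 1/cos φ = sec φ.
Areal scale = h·k = 1 × sec φ; at 49.7°, h = 1.000, k = 1.546, so h·k = 1.546.
True area = apparent / (areal scale) = 170000 / 1.546 ≈ 110000 km².

110000 km²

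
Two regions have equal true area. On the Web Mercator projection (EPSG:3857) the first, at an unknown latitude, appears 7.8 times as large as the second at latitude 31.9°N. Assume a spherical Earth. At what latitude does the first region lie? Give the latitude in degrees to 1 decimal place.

72.3°

For equal true areas on Mercator, apparent areas scale as sec²φ, so the ratio is cos²φ₂ / cos²φ₁.
cos²φ₂ / cos²φ₁ = 7.8  ⇒  cos φ₁ = cos 31.9° / √7.8 = 0.8490/2.793 = 0.3040.
φ₁ = arccos(0.3040) ≈ 72.3°.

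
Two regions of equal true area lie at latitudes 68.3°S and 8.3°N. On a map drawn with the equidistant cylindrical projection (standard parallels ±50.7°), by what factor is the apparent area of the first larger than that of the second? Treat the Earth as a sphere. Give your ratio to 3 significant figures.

The equidistant cylindrical projection with φ₀ = 50.7° has h = 1 (meridians true) and k = cos φ₀ / cos φ along parallels.
Areal scale at 68.3°: h·k = 1.000 × 1.713 = 1.713.
Areal scale at 8.3°: h·k = 1.000 × 0.6401 = 0.6401.
Ratio = 1.713/0.6401 ≈ 2.68.

2.68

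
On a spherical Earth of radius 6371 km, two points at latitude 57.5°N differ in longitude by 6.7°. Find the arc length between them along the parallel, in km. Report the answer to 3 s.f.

Arc length along a parallel = R cos φ · Δλ (with Δλ in radians).
= 6371 × cos 57.5° × (6.7° × π/180) = 6371 × 0.5373 × 0.1169 ≈ 400 km.

400 km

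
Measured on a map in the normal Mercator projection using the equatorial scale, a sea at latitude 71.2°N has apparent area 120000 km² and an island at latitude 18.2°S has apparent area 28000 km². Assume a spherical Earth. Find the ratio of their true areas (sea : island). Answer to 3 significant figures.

0.493

On Mercator the areal scale is sec²φ, so true area = apparent × cos²φ.
True area of sea: 120000 × cos²(71.2°) = 120000 × 0.1039 = 12460 km².
True area of island: 28000 × cos²(18.2°) = 28000 × 0.9024 = 25270 km².
Ratio = 12460 / 25270 ≈ 0.493.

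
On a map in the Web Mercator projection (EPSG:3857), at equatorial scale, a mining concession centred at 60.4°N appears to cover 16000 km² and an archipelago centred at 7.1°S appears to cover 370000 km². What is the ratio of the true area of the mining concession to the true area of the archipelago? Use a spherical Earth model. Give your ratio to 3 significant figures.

0.0107

Mercator's areal exaggeration is sec²φ; hence true area = (apparent area) · cos²φ.
True area of mining concession: 16000 × cos²(60.4°) = 16000 × 0.2440 = 3904 km².
True area of archipelago: 370000 × cos²(7.1°) = 370000 × 0.9847 = 364300 km².
Ratio = 3904 / 364300 ≈ 0.0107.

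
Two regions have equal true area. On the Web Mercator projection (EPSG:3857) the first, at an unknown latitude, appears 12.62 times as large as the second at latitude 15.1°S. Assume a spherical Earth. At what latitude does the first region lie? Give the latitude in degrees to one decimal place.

Mercator areal scale is sec²φ, so apparent-area ratio = sec²φ₁ / sec²φ₂ = cos²φ₂ / cos²φ₁.
cos²φ₂ / cos²φ₁ = 12.62  ⇒  cos φ₁ = cos 15.1° / √12.62 = 0.9655/3.552 = 0.2718.
φ₁ = arccos(0.2718) ≈ 74.2°.

74.2°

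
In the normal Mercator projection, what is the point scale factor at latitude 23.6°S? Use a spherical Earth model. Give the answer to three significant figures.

1.09

The Mercator projection is conformal; its linear scale factor is the same in every direction and equals sec φ = 1/cos φ.
k = 1/cos 23.6° = 1/0.9164 = 1.091.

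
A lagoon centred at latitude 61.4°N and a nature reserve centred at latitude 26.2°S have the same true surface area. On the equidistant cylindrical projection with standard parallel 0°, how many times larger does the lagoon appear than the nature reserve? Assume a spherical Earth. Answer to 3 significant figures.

Plate carrée maps x = Rλ, y = Rφ. The meridian scale is h = 1 and the parallel scale is k = 1/cos φ = sec φ.
Areal scale at 61.4°: h·k = 1.000 × 2.089 = 2.089.
Areal scale at 26.2°: h·k = 1.000 × 1.115 = 1.115.
Ratio = 2.089/1.115 ≈ 1.87.

1.87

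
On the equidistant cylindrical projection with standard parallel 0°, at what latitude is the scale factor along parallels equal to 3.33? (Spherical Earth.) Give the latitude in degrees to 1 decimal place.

72.5°

Plate carrée: h = 1, k = sec φ along parallels.
sec φ = 3.33  ⇒  cos φ = 0.3003  ⇒  φ ≈ 72.5°.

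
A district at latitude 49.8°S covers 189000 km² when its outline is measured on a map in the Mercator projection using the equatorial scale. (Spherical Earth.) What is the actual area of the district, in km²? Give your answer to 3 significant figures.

The Mercator projection is conformal; its linear scale factor is the same in every direction and equals sec φ = 1/cos φ.
Areal scale = k² = sec²φ = 1/cos²(49.8°) = 1/0.6455² = 2.400.
True area = apparent / (areal scale) = 189000 / 2.400 ≈ 78700 km².

78700 km²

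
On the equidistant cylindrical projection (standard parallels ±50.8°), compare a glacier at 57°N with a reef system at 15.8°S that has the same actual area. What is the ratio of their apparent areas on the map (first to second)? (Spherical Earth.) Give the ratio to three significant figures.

In the equirectangular projection with standard parallel φ₀ = 50.8° (x = Rλ cos φ₀, y = Rφ), meridians are true-scale (h = 1) and the parallel scale is k = cos φ₀ / cos φ.
Areal scale at 57°: h·k = 1.000 × 1.160 = 1.160.
Areal scale at 15.8°: h·k = 1.000 × 0.6568 = 0.6568.
Ratio = 1.160/0.6568 ≈ 1.77.

1.77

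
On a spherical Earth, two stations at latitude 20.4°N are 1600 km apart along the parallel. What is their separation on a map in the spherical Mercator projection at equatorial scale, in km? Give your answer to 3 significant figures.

The Mercator projection is conformal; its linear scale factor is the same in every direction and equals sec φ = 1/cos φ.
Along the parallel, k = sec 20.4° = 1/0.9373 = 1.067.
Map distance = 1600 × 1.067 ≈ 1710 km.

1710 km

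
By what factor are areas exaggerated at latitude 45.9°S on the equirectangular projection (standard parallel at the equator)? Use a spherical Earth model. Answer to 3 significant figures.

In the plate carrée (x = Rλ, y = Rφ), meridians are true-scale (h = 1) and parallels are stretched by k = sec φ.
Areal scale = h·k = 1 × sec φ; at 45.9°, h = 1.000, k = 1.437, so h·k = 1.437.

1.44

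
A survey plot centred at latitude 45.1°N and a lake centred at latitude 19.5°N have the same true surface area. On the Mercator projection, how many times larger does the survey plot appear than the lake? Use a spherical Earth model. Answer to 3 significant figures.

Mercator is conformal with k = sec φ, so areal scale = k² = sec²φ.
At 45.1°: sec²(45.1°) = 1/0.7059² = 2.007.
At 19.5°: sec²(19.5°) = 1/0.9426² = 1.125.
Ratio = 2.007/1.125 = cos²(19.5°)/cos²(45.1°) ≈ 1.78.

1.78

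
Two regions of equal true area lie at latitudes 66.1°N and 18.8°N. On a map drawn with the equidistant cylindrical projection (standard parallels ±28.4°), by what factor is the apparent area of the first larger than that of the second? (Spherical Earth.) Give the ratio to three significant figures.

With standard parallel φ₀ = 28.4°, the equirectangular projection gives x = Rλ cos φ₀, y = Rφ, so h = 1 and k = cos 28.4° / cos φ.
Areal scale at 66.1°: h·k = 1.000 × 2.171 = 2.171.
Areal scale at 18.8°: h·k = 1.000 × 0.9292 = 0.9292.
Ratio = 2.171/0.9292 ≈ 2.34.

2.34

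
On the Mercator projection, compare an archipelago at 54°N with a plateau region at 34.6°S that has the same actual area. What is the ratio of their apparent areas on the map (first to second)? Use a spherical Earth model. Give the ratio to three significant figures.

Mercator areal scale is sec²φ.
At 54°: sec²(54°) = 1/0.5878² = 2.894.
At 34.6°: sec²(34.6°) = 1/0.8231² = 1.476.
Ratio = 2.894/1.476 = cos²(34.6°)/cos²(54°) ≈ 1.96.

1.96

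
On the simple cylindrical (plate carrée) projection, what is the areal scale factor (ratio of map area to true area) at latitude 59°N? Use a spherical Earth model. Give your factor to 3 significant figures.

1.94

In the plate carrée (x = Rλ, y = Rφ), meridians are true-scale (h = 1) and parallels are stretched by k = sec φ.
Areal scale = h·k = 1 × sec φ; at 59°, h = 1.000, k = 1.942, so h·k = 1.942.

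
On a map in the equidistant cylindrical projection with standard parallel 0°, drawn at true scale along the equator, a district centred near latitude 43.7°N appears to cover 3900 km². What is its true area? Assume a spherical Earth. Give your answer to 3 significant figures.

2820 km²

In the plate carrée (x = Rλ, y = Rφ), meridians are true-scale (h = 1) and parallels are stretched by k = sec φ.
Areal scale = h·k = 1 × sec φ; at 43.7°, h = 1.000, k = 1.383, so h·k = 1.383.
True area = apparent / (areal scale) = 3900 / 1.383 ≈ 2820 km².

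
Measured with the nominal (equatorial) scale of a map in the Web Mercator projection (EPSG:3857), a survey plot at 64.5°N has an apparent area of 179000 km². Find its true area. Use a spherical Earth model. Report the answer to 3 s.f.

The Mercator projection is conformal; its linear scale factor is the same in every direction and equals sec φ = 1/cos φ.
Areal scale = k² = sec²φ = 1/cos²(64.5°) = 1/0.4305² = 5.395.
True area = apparent / (areal scale) = 179000 / 5.395 ≈ 33200 km².

33200 km²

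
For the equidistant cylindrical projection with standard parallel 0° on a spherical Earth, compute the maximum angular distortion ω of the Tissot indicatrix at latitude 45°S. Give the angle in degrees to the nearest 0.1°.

In the plate carrée (x = Rλ, y = Rφ), meridians are true-scale (h = 1) and parallels are stretched by k = sec φ.
At 45°: h = 1.000, k = 1.414; principal scales a = 1.414, b = 1.000.
sin(ω/2) = (a − b)/(a + b) = 0.4142/2.414 = 0.1716, so ω = 2 arcsin(0.1716) ≈ 19.8°.

19.8°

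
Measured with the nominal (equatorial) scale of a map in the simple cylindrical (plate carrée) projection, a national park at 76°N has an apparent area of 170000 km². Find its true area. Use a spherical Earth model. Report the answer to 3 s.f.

41100 km²

In the plate carrée (x = Rλ, y = Rφ), meridians are true-scale (h = 1) and parallels are stretched by k = sec φ.
Areal scale = h·k = 1 × sec φ; at 76°, h = 1.000, k = 4.134, so h·k = 4.134.
True area = apparent / (areal scale) = 170000 / 4.134 ≈ 41100 km².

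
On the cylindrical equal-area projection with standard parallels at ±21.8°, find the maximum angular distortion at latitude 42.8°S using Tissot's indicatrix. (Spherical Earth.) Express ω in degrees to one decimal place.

Cylindrical equal-area (φ₀ = 21.8°): h = cos φ / cos 21.8° along meridians, k = cos 21.8° / cos φ along parallels; h·k = 1.
At 42.8°: h = 0.7902, k = 1.265; principal scales a = 1.265, b = 0.7902.
sin(ω/2) = (a − b)/(a + b) = 0.4752/2.056 = 0.2312, so ω = 2 arcsin(0.2312) ≈ 26.7°.

26.7°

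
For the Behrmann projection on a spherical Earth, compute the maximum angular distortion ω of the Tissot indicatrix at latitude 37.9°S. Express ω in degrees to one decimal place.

Behrmann is a cylindrical equal-area projection with standard parallels at ±30°. A cylindrical equal-area projection with standard parallel φ₀ has meridian scale h = cos φ / cos φ₀ and parallel scale k = cos φ₀ / cos φ (so areas are preserved, h·k = 1).
At 37.9°: h = 0.9112, k = 1.098; principal scales a = 1.098, b = 0.9112.
sin(ω/2) = (a − b)/(a + b) = 0.1864/2.009 = 0.09277, so ω = 2 arcsin(0.09277) ≈ 10.6°.

10.6°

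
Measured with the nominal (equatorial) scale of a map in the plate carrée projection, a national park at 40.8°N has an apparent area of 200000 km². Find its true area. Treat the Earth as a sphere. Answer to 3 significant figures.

151000 km²

For the equirectangular projection with φ₀ = 0 (plate carrée), h = 1 along meridians and k = sec φ along parallels.
Areal scale = h·k = 1 × sec φ; at 40.8°, h = 1.000, k = 1.321, so h·k = 1.321.
True area = apparent / (areal scale) = 200000 / 1.321 ≈ 151000 km².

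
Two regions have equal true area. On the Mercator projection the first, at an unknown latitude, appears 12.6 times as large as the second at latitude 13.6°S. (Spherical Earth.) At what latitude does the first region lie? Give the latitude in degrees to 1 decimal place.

74.1°

Mercator areal scale is sec²φ, so apparent-area ratio = sec²φ₁ / sec²φ₂ = cos²φ₂ / cos²φ₁.
cos²φ₂ / cos²φ₁ = 12.6  ⇒  cos φ₁ = cos 13.6° / √12.6 = 0.9720/3.550 = 0.2738.
φ₁ = arccos(0.2738) ≈ 74.1°.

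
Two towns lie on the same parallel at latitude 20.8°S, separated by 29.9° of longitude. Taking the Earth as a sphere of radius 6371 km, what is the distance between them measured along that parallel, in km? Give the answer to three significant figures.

Arc length along a parallel = R cos φ · Δλ (with Δλ in radians).
= 6371 × cos 20.8° × (29.9° × π/180) = 6371 × 0.9348 × 0.5219 ≈ 3110 km.

3110 km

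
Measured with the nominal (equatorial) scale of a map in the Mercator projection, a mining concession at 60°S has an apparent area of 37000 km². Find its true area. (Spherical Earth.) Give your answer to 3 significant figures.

9250 km²

The Mercator projection is conformal; its linear scale factor is the same in every direction and equals sec φ = 1/cos φ.
Areal scale = k² = sec²φ = 1/cos²(60°) = 1/0.5000² = 4.000.
True area = apparent / (areal scale) = 37000 / 4.000 ≈ 9250 km².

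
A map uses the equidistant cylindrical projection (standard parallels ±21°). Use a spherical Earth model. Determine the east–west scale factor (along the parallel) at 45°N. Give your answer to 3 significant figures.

The equidistant cylindrical projection with φ₀ = 21° has h = 1 (meridians true) and k = cos φ₀ / cos φ along parallels.
k = cos 21° / cos 45° = 0.9336/0.7071 = 1.320.

1.32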